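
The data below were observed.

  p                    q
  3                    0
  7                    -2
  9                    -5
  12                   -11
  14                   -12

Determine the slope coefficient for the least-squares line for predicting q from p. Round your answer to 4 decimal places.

n = 5, Σx = 45, Σy = -30, Σxy = -359, Σx² = 479
Sxx = Σx² − (Σx)²/n = 479 − 405 = 74
Sxy = Σxy − (Σx)(Σy)/n = -359 − (-270) = -89
b = Sxy/Sxx = -89/74 = -1.202703

-1.2027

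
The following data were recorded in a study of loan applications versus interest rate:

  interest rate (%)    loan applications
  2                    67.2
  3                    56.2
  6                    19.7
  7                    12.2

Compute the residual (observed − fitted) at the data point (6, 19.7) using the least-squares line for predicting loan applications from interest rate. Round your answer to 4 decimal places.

-2.1618

n = 4, Σx = 18, Σy = 155.3, Σxy = 506.6, Σx² = 98
Sxx = Σx² − (Σx)²/n = 98 − 81 = 17
Sxy = Σxy − (Σx)(Σy)/n = 506.6 − 698.85 = -192.25
b = Sxy/Sxx = -192.25/17 = -11.308824
a = ȳ − b·x̄ = 38.825 − (-11.308824)·4.5 = 89.714706
ŷ(6) = 89.714706 + (-11.308824)·6 = 21.861765
residual = y − ŷ = 19.7 − 21.861765 = -2.161765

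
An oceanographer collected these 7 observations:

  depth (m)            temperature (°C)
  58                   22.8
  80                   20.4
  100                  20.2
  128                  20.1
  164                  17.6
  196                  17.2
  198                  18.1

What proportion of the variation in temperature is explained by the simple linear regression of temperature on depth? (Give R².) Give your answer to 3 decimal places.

n = 7, Σx = 924, Σy = 136.4, Σxy = 17388.6, Σx² = 140664, Σy² = 2681.26
Sxx = Σx² − (Σx)²/n = 140664 − 121968 = 18696
Sxy = Σxy − (Σx)(Σy)/n = 17388.6 − 18004.8 = -616.2
Syy = Σy² − (Σy)²/n = 2681.26 − 2657.851429 = 23.408571
R² = Sxy²/(Sxx·Syy) = (-616.2)²/(18696·23.408571) = 0.867600

0.868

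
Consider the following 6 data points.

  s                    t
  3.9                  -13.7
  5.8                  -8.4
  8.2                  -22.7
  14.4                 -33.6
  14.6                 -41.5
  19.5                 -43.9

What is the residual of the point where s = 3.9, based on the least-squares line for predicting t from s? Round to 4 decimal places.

-2.9890

n = 6, Σx = 66.4, Σy = -163.8, Σxy = -2234.08, Σx² = 916.86
Sxx = Σx² − (Σx)²/n = 916.86 − 734.826667 = 182.033333
Sxy = Σxy − (Σx)(Σy)/n = -2234.08 − (-1812.72) = -421.36
b = Sxy/Sxx = -421.36/182.033333 = -2.314741
a = ȳ − b·x̄ = -27.3 − (-2.314741)·11.066667 = -1.683534
ŷ(3.9) = -1.683534 + (-2.314741)·3.9 = -10.711024
residual = y − ŷ = -13.7 − (-10.711024) = -2.988976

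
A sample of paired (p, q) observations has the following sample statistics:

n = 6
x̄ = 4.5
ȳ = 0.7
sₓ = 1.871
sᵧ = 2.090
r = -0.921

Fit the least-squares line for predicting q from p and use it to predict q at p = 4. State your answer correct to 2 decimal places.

b = r · sᵧ/sₓ = -0.921 · 2.09/1.871 = -1.028803
a = ȳ − b·x̄ = 0.7 − (-1.028803)·4.5 = 5.329613
ŷ(4) = a + b·4 = 5.329613 + (-1.028803)·4 = 1.214401

1.21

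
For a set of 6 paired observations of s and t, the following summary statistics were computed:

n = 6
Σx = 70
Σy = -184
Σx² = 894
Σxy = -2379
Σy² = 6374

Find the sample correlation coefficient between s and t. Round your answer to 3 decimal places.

-0.977

Sxx = Σx² − (Σx)²/n = 894 − 816.666667 = 77.333333
Sxy = Σxy − (Σx)(Σy)/n = -2379 − (-2146.666667) = -232.333333
Syy = Σy² − (Σy)²/n = 6374 − 5642.666667 = 731.333333
r = Sxy/√(Sxx·Syy) = -232.333333/√(56556.444444) = -232.333333/237.815989 = -0.976946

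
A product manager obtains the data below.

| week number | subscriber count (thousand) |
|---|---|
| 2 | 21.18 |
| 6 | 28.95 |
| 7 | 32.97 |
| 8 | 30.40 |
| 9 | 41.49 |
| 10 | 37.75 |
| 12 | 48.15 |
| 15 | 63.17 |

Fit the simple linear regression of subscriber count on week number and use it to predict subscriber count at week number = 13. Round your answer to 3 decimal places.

51.950

n = 8, Σx = 69, Σy = 304.06, Σxy = 2966.31, Σx² = 703
Sxx = Σx² − (Σx)²/n = 703 − 595.125 = 107.875
Sxy = Σxy − (Σx)(Σy)/n = 2966.31 − 2622.5175 = 343.7925
b = Sxy/Sxx = 343.7925/107.875 = 3.186952
a = ȳ − b·x̄ = 38.0075 − 3.186952·8.625 = 10.520035
ŷ(13) = a + b·13 = 10.520035 + 3.186952·13 = 51.950417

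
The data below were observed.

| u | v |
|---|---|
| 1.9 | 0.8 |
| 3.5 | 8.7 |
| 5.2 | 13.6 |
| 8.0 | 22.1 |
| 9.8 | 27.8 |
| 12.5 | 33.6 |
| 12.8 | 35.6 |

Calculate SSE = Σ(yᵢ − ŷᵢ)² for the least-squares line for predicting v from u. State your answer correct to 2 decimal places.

n = 7, Σx = 53.7, Σy = 142.2, Σxy = 1427.61, Σx² = 523.03, Σy² = 3918.86
Sxx = Σx² − (Σx)²/n = 523.03 − 411.955714 = 111.074286
Sxy = Σxy − (Σx)(Σy)/n = 1427.61 − 1090.877143 = 336.732857
Syy = Σy² − (Σy)²/n = 3918.86 − 2888.691429 = 1030.168571
b = Sxy/Sxx = 336.732857/111.074286 = 3.031600
SSE = Syy − b·Sxy = 1030.168571 − 3.031600·336.732857 = 9.329082

9.33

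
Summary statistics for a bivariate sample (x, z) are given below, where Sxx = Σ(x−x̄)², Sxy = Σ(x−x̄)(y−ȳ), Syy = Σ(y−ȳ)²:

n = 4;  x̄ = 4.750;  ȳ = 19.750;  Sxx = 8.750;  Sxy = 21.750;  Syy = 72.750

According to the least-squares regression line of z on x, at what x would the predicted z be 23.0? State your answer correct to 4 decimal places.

6.0575

b = Sxy/Sxx = 21.75/8.75 = 2.485714
a = ȳ − b·x̄ = 19.75 − 2.485714·4.75 = 7.942857
Set a + b·x = 23.0: x = (23.0 − 7.942857) / 2.485714 = 6.057471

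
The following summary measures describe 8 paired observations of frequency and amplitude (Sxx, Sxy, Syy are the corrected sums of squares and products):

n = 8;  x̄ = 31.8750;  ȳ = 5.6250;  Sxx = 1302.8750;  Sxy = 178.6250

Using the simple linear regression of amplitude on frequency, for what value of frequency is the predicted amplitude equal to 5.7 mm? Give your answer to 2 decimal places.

32.42

b = Sxy/Sxx = 178.625/1302.875 = 0.137101
a = ȳ − b·x̄ = 5.625 − 0.137101·31.875 = 1.254917
Set a + b·x = 5.7: x = (5.7 − 1.254917) / 0.137101 = 32.422043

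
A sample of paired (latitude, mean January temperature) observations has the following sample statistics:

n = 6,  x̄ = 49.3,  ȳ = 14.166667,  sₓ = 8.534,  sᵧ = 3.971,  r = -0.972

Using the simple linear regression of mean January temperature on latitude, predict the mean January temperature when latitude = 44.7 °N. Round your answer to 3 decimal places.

b = r · sᵧ/sₓ = -0.972 · 3.971/8.534 = -0.452286
a = ȳ − b·x̄ = 14.166667 − (-0.452286)·49.3 = 36.464386
ŷ(44.7) = a + b·44.7 = 36.464386 + (-0.452286)·44.7 = 16.247184

16.247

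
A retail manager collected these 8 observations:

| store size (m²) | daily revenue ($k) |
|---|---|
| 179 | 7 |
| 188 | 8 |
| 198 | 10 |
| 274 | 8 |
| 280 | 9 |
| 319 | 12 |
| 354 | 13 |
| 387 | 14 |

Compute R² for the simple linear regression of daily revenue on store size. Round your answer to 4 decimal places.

0.7492

n = 8, Σx = 2179, Σy = 81, Σxy = 23297, Σx² = 636911, Σy² = 867
Sxx = Σx² − (Σx)²/n = 636911 − 593505.125 = 43405.875
Sxy = Σxy − (Σx)(Σy)/n = 23297 − 22062.375 = 1234.625
Syy = Σy² − (Σy)²/n = 867 − 820.125 = 46.875
R² = Sxy²/(Sxx·Syy) = (1234.625)²/(43405.875·46.875) = 0.749170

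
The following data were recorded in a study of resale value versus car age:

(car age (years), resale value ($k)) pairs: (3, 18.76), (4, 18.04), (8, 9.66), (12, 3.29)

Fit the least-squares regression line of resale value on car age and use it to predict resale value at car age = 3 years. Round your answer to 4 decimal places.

19.1330

n = 4, Σx = 27, Σy = 49.75, Σxy = 245.2, Σx² = 233
Sxx = Σx² − (Σx)²/n = 233 − 182.25 = 50.75
Sxy = Σxy − (Σx)(Σy)/n = 245.2 − 335.8125 = -90.6125
b = Sxy/Sxx = -90.6125/50.75 = -1.785468
a = ȳ − b·x̄ = 12.4375 − (-1.785468)·6.75 = 24.489409
ŷ(3) = a + b·3 = 24.489409 + (-1.785468)·3 = 19.133005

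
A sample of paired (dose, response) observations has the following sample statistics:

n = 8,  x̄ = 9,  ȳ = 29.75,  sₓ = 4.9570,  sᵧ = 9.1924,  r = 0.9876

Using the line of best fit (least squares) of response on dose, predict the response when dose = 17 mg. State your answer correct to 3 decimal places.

44.401

b = r · sᵧ/sₓ = 0.9876 · 9.1924/4.957 = 1.831433
a = ȳ − b·x̄ = 29.75 − 1.831433·9 = 13.267101
ŷ(17) = a + b·17 = 13.267101 + 1.831433·17 = 44.401465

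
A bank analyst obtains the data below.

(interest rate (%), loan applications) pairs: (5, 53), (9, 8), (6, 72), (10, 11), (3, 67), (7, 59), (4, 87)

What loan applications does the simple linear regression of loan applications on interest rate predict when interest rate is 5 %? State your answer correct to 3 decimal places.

64.141

n = 7, Σx = 44, Σy = 357, Σxy = 1841, Σx² = 316
Sxx = Σx² − (Σx)²/n = 316 − 276.571429 = 39.428571
Sxy = Σxy − (Σx)(Σy)/n = 1841 − 2244 = -403
b = Sxy/Sxx = -403/39.428571 = -10.221014
a = ȳ − b·x̄ = 51 − (-10.221014)·6.285714 = 115.246377
ŷ(5) = a + b·5 = 115.246377 + (-10.221014)·5 = 64.141304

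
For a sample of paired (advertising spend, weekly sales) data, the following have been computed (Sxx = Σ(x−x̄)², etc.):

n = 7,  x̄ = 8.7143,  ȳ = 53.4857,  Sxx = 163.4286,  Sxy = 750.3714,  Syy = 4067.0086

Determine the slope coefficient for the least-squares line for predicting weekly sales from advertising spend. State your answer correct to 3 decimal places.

b = Sxy/Sxx = 750.3714/163.4286 = 4.591433

4.591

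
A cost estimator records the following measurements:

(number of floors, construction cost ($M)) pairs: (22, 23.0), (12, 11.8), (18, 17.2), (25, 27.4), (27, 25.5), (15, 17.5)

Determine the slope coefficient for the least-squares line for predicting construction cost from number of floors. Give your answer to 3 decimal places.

0.969

n = 6, Σx = 119, Σy = 122.4, Σxy = 2593.2, Σx² = 2531
Sxx = Σx² − (Σx)²/n = 2531 − 2360.166667 = 170.833333
Sxy = Σxy − (Σx)(Σy)/n = 2593.2 − 2427.6 = 165.6
b = Sxy/Sxx = 165.6/170.833333 = 0.969366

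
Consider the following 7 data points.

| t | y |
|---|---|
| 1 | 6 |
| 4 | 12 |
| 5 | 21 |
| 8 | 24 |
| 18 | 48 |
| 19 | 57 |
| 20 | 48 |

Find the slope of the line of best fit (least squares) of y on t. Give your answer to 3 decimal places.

2.436

n = 7, Σx = 75, Σy = 216, Σxy = 3258, Σx² = 1191
Sxx = Σx² − (Σx)²/n = 1191 − 803.571429 = 387.428571
Sxy = Σxy − (Σx)(Σy)/n = 3258 − 2314.285714 = 943.714286
b = Sxy/Sxx = 943.714286/387.428571 = 2.435841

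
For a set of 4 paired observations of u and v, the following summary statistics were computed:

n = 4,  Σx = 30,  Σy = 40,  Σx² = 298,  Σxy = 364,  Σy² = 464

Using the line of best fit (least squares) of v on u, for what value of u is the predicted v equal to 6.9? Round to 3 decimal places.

3.964

Sxx = Σx² − (Σx)²/n = 298 − 225 = 73
Sxy = Σxy − (Σx)(Σy)/n = 364 − 300 = 64
b = Sxy/Sxx = 64/73 = 0.876712
a = ȳ − b·x̄ = 10 − 0.876712·7.5 = 3.424658
Set a + b·x = 6.9: x = (6.9 − 3.424658) / 0.876712 = 3.964062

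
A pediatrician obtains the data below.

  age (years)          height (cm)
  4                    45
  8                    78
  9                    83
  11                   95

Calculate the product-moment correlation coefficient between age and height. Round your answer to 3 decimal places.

n = 4, Σx = 32, Σy = 301, Σxy = 2596, Σx² = 282, Σy² = 24023
Sxx = Σx² − (Σx)²/n = 282 − 256 = 26
Sxy = Σxy − (Σx)(Σy)/n = 2596 − 2408 = 188
Syy = Σy² − (Σy)²/n = 24023 − 22650.25 = 1372.75
r = Sxy/√(Sxx·Syy) = 188/√(35691.5) = 188/188.921942 = 0.995120

0.995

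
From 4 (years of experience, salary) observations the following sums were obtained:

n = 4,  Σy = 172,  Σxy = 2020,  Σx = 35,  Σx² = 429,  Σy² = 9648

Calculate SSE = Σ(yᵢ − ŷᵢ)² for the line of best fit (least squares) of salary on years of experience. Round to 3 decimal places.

Sxx = Σx² − (Σx)²/n = 429 − 306.25 = 122.75
Sxy = Σxy − (Σx)(Σy)/n = 2020 − 1505 = 515
Syy = Σy² − (Σy)²/n = 9648 − 7396 = 2252
b = Sxy/Sxx = 515/122.75 = 4.195519
SSE = Syy − b·Sxy = 2252 − 4.195519·515 = 91.307536

91.308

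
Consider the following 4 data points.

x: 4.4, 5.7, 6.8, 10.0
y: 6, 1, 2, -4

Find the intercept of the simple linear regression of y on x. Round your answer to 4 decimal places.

n = 4, Σx = 26.9, Σy = 5, Σxy = 5.7, Σx² = 198.09
Sxx = Σx² − (Σx)²/n = 198.09 − 180.9025 = 17.1875
Sxy = Σxy − (Σx)(Σy)/n = 5.7 − 33.625 = -27.925
b = Sxy/Sxx = -27.925/17.1875 = -1.624727
a = ȳ − b·x̄ = 1.25 − (-1.624727)·6.725 = 12.176291

12.1763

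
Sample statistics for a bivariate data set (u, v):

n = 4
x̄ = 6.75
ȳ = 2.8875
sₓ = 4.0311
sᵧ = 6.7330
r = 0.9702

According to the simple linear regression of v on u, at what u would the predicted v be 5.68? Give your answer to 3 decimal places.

b = r · sᵧ/sₓ = 0.9702 · 6.733/4.0311 = 1.620490
a = ȳ − b·x̄ = 2.8875 − 1.620490·6.75 = -8.050806
Set a + b·x = 5.68: x = (5.68 − (-8.050806)) / 1.620490 = 8.473244

8.473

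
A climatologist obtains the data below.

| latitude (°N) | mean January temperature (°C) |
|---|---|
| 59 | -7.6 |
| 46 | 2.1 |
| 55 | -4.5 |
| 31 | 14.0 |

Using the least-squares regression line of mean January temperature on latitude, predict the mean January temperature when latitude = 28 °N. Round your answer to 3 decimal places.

16.207

n = 4, Σx = 191, Σy = 4, Σxy = -165.3, Σx² = 9583
Sxx = Σx² − (Σx)²/n = 9583 − 9120.25 = 462.75
Sxy = Σxy − (Σx)(Σy)/n = -165.3 − 191 = -356.3
b = Sxy/Sxx = -356.3/462.75 = -0.769962
a = ȳ − b·x̄ = 1 − (-0.769962)·47.75 = 37.765694
ŷ(28) = a + b·28 = 37.765694 + (-0.769962)·28 = 16.206753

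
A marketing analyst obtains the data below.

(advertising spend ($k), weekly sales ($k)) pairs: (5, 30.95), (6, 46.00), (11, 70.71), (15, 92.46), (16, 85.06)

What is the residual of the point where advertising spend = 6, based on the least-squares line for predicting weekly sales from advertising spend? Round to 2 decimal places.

4.12

n = 5, Σx = 53, Σy = 325.18, Σxy = 3956.42, Σx² = 663
Sxx = Σx² − (Σx)²/n = 663 − 561.8 = 101.2
Sxy = Σxy − (Σx)(Σy)/n = 3956.42 − 3446.908 = 509.512
b = Sxy/Sxx = 509.512/101.2 = 5.034704
a = ȳ − b·x̄ = 65.036 − 5.034704·10.6 = 11.668142
ŷ(6) = 11.668142 + 5.034704·6 = 41.876364
residual = y − ŷ = 46.00 − 41.876364 = 4.123636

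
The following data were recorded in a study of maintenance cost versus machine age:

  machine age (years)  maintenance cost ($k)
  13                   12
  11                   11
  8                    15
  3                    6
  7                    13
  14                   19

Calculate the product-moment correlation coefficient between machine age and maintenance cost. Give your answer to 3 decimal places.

0.702

n = 6, Σx = 56, Σy = 76, Σxy = 772, Σx² = 608, Σy² = 1056
Sxx = Σx² − (Σx)²/n = 608 − 522.666667 = 85.333333
Sxy = Σxy − (Σx)(Σy)/n = 772 − 709.333333 = 62.666667
Syy = Σy² − (Σy)²/n = 1056 − 962.666667 = 93.333333
r = Sxy/√(Sxx·Syy) = 62.666667/√(7964.444444) = 62.666667/89.243736 = 0.702197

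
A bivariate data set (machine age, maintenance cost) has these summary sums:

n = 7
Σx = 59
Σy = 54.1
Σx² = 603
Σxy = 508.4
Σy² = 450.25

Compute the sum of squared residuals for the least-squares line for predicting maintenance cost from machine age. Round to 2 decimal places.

6.15

Sxx = Σx² − (Σx)²/n = 603 − 497.285714 = 105.714286
Sxy = Σxy − (Σx)(Σy)/n = 508.4 − 455.985714 = 52.414286
Syy = Σy² − (Σy)²/n = 450.25 − 418.115714 = 32.134286
b = Sxy/Sxx = 52.414286/105.714286 = 0.495811
SSE = Syy − b·Sxy = 32.134286 − 0.495811·52.414286 = 6.146716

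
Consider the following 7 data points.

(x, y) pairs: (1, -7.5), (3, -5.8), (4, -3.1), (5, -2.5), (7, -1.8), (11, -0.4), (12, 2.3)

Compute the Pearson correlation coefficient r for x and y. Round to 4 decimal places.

n = 7, Σx = 43, Σy = -18.8, Σxy = -39.2, Σx² = 365, Σy² = 114.44
Sxx = Σx² − (Σx)²/n = 365 − 264.142857 = 100.857143
Sxy = Σxy − (Σx)(Σy)/n = -39.2 − (-115.485714) = 76.285714
Syy = Σy² − (Σy)²/n = 114.44 − 50.491429 = 63.948571
r = Sxy/√(Sxx·Syy) = 76.285714/√(6449.670204) = 76.285714/80.309839 = 0.949893

0.9499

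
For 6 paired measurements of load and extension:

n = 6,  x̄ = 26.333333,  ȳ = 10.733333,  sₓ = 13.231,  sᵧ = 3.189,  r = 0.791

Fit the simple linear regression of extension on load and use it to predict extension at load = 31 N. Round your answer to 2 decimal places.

11.62

b = r · sᵧ/sₓ = 0.791 · 3.189/13.231 = 0.190651
a = ȳ − b·x̄ = 10.733333 − 0.190651·26.333333 = 5.712865
ŷ(31) = a + b·31 = 5.712865 + 0.190651·31 = 11.623036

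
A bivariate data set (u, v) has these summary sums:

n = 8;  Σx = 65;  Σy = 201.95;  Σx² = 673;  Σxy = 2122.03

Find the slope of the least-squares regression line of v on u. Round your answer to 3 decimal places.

Sxx = Σx² − (Σx)²/n = 673 − 528.125 = 144.875
Sxy = Σxy − (Σx)(Σy)/n = 2122.03 − 1640.84375 = 481.18625
b = Sxy/Sxx = 481.18625/144.875 = 3.321389

3.321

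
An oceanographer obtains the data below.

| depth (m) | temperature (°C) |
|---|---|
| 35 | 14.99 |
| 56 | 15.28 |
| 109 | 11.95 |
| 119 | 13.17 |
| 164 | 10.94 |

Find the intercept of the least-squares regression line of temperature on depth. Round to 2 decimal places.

n = 5, Σx = 483, Σy = 66.33, Σxy = 6044.27, Σx² = 57299
Sxx = Σx² − (Σx)²/n = 57299 − 46657.8 = 10641.2
Sxy = Σxy − (Σx)(Σy)/n = 6044.27 − 6407.478 = -363.208
b = Sxy/Sxx = -363.208/10641.2 = -0.034132
a = ȳ − b·x̄ = 13.266 − (-0.034132)·96.6 = 16.563174

16.56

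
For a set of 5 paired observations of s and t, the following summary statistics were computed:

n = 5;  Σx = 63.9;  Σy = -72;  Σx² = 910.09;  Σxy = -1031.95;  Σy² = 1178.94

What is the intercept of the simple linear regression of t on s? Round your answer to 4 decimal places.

0.8885

Sxx = Σx² − (Σx)²/n = 910.09 − 816.642 = 93.448
Sxy = Σxy − (Σx)(Σy)/n = -1031.95 − (-920.16) = -111.79
b = Sxy/Sxx = -111.79/93.448 = -1.196280
a = ȳ − b·x̄ = -14.4 − (-1.196280)·12.78 = 0.888462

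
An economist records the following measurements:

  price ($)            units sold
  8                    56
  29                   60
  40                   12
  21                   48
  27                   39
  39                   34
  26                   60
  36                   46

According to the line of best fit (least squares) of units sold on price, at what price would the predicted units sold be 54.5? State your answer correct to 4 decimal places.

17.7809

n = 8, Σx = 226, Σy = 355, Σxy = 9271, Σx² = 7168
Sxx = Σx² − (Σx)²/n = 7168 − 6384.5 = 783.5
Sxy = Σxy − (Σx)(Σy)/n = 9271 − 10028.75 = -757.75
b = Sxy/Sxx = -757.75/783.5 = -0.967135
a = ȳ − b·x̄ = 44.375 − (-0.967135)·28.25 = 71.696554
Set a + b·x = 54.5: x = (54.5 − 71.696554) / (-0.967135) = 17.780930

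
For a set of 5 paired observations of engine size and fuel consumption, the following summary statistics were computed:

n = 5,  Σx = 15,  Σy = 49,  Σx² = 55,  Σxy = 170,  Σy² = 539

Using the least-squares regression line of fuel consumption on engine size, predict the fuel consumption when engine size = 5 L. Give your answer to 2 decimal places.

Sxx = Σx² − (Σx)²/n = 55 − 45 = 10
Sxy = Σxy − (Σx)(Σy)/n = 170 − 147 = 23
b = Sxy/Sxx = 23/10 = 2.3
a = ȳ − b·x̄ = 9.8 − 2.3·3 = 2.9
ŷ(5) = a + b·5 = 2.9 + 2.3·5 = 14.4

14.40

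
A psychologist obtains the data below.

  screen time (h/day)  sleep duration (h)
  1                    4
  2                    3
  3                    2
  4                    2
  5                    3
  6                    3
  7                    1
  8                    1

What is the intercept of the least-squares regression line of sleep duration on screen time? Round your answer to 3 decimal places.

3.821

n = 8, Σx = 36, Σy = 19, Σxy = 72, Σx² = 204
Sxx = Σx² − (Σx)²/n = 204 − 162 = 42
Sxy = Σxy − (Σx)(Σy)/n = 72 − 85.5 = -13.5
b = Sxy/Sxx = -13.5/42 = -0.321429
a = ȳ − b·x̄ = 2.375 − (-0.321429)·4.5 = 3.821429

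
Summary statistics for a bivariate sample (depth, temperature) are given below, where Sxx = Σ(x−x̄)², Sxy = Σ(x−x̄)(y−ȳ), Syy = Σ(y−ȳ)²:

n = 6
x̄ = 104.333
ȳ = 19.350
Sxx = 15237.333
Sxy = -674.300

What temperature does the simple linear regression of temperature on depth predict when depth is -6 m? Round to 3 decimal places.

24.233

b = Sxy/Sxx = -674.3/15237.333 = -0.044253
a = ȳ − b·x̄ = 19.35 − (-0.044253)·104.333 = 23.967064
ŷ(-6) = a + b·-6 = 23.967064 + (-0.044253)·(-6) = 24.232583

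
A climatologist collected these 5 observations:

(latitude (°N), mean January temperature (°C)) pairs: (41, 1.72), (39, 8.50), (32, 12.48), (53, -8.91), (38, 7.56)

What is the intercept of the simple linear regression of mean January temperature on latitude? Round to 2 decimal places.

47.13

n = 5, Σx = 203, Σy = 21.35, Σxy = 616.43, Σx² = 8479
Sxx = Σx² − (Σx)²/n = 8479 − 8241.8 = 237.2
Sxy = Σxy − (Σx)(Σy)/n = 616.43 − 866.81 = -250.38
b = Sxy/Sxx = -250.38/237.2 = -1.055565
a = ȳ − b·x̄ = 4.27 − (-1.055565)·40.6 = 47.125936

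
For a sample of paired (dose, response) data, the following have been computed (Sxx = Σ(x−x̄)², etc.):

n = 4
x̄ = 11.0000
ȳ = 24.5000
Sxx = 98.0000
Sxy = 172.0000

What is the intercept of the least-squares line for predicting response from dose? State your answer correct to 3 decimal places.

b = Sxy/Sxx = 172/98 = 1.755102
a = ȳ − b·x̄ = 24.5 − 1.755102·11 = 5.193878

5.194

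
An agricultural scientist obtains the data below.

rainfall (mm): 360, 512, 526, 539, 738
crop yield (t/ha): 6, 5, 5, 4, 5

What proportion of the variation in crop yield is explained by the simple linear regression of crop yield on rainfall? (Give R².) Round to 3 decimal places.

n = 5, Σx = 2675, Σy = 25, Σxy = 13196, Σx² = 1503585, Σy² = 127
Sxx = Σx² − (Σx)²/n = 1503585 − 1431125 = 72460
Sxy = Σxy − (Σx)(Σy)/n = 13196 − 13375 = -179
Syy = Σy² − (Σy)²/n = 127 − 125 = 2
R² = Sxy²/(Sxx·Syy) = (-179)²/(72460·2) = 0.221094

0.221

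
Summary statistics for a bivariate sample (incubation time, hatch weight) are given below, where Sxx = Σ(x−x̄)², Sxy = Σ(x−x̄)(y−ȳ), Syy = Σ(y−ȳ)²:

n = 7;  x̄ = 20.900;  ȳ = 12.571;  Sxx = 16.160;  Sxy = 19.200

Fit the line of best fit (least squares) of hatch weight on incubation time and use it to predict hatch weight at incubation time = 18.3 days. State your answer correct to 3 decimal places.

b = Sxy/Sxx = 19.2/16.16 = 1.188119
a = ȳ − b·x̄ = 12.571 − 1.188119·20.9 = -12.260683
ŷ(18.3) = a + b·18.3 = -12.260683 + 1.188119·18.3 = 9.481891

9.482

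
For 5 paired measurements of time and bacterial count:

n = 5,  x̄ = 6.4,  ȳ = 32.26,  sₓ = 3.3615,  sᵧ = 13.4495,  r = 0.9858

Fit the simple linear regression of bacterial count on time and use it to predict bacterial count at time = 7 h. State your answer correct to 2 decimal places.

b = r · sᵧ/sₓ = 0.9858 · 13.4495/3.3615 = 3.944226
a = ȳ − b·x̄ = 32.26 − 3.944226·6.4 = 7.016951
ŷ(7) = a + b·7 = 7.016951 + 3.944226·7 = 34.626536

34.63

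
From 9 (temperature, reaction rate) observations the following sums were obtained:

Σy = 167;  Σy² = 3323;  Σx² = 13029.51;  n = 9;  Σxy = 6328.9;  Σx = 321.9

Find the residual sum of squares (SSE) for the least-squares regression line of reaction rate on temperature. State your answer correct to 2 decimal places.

Sxx = Σx² − (Σx)²/n = 13029.51 − 11513.29 = 1516.22
Sxy = Σxy − (Σx)(Σy)/n = 6328.9 − 5973.033333 = 355.866667
Syy = Σy² − (Σy)²/n = 3323 − 3098.777778 = 224.222222
b = Sxy/Sxx = 355.866667/1516.22 = 0.234706
SSE = Syy − b·Sxy = 224.222222 − 0.234706·355.866667 = 140.698008

140.70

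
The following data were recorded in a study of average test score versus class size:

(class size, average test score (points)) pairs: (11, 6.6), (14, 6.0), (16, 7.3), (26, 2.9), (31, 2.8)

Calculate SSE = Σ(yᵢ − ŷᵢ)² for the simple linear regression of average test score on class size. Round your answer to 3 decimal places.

n = 5, Σx = 98, Σy = 25.6, Σxy = 435.6, Σx² = 2210, Σy² = 149.1
Sxx = Σx² − (Σx)²/n = 2210 − 1920.8 = 289.2
Sxy = Σxy − (Σx)(Σy)/n = 435.6 − 501.76 = -66.16
Syy = Σy² − (Σy)²/n = 149.1 − 131.072 = 18.028
b = Sxy/Sxx = -66.16/289.2 = -0.228769
SSE = Syy − b·Sxy = 18.028 − (-0.228769)·(-66.16) = 2.892642

2.893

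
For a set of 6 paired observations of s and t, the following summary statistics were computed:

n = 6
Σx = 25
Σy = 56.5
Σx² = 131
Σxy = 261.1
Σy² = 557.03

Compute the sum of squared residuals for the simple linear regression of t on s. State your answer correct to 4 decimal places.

Sxx = Σx² − (Σx)²/n = 131 − 104.166667 = 26.833333
Sxy = Σxy − (Σx)(Σy)/n = 261.1 − 235.416667 = 25.683333
Syy = Σy² − (Σy)²/n = 557.03 − 532.041667 = 24.988333
b = Sxy/Sxx = 25.683333/26.833333 = 0.957143
SSE = Syy − b·Sxy = 24.988333 − 0.957143·25.683333 = 0.405714

0.4057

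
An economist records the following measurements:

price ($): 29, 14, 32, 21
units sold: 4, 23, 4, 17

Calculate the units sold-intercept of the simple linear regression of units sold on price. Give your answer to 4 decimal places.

n = 4, Σx = 96, Σy = 48, Σxy = 923, Σx² = 2502
Sxx = Σx² − (Σx)²/n = 2502 − 2304 = 198
Sxy = Σxy − (Σx)(Σy)/n = 923 − 1152 = -229
b = Sxy/Sxx = -229/198 = -1.156566
a = ȳ − b·x̄ = 12 − (-1.156566)·24 = 39.757576

39.7576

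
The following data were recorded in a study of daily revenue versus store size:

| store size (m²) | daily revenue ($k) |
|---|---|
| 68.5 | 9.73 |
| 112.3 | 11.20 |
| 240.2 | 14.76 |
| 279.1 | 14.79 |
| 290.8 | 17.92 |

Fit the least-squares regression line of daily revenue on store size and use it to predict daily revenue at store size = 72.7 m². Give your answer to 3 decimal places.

9.853

n = 5, Σx = 990.9, Σy = 68.4, Σxy = 14808.642, Σx² = 237461.03
Sxx = Σx² − (Σx)²/n = 237461.03 − 196376.562 = 41084.468
Sxy = Σxy − (Σx)(Σy)/n = 14808.642 − 13555.512 = 1253.13
b = Sxy/Sxx = 1253.13/41084.468 = 0.030501
a = ȳ − b·x̄ = 13.68 − 0.030501·198.18 = 7.635251
ŷ(72.7) = a + b·72.7 = 7.635251 + 0.030501·72.7 = 9.852696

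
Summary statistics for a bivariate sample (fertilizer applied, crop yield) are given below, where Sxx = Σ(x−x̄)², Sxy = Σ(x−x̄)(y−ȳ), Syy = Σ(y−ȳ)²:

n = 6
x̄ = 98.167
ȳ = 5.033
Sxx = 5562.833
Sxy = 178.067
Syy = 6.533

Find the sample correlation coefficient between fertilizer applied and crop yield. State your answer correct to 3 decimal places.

r = Sxy/√(Sxx·Syy) = 178.067/√(36341.987989) = 178.067/190.635747 = 0.934069

0.934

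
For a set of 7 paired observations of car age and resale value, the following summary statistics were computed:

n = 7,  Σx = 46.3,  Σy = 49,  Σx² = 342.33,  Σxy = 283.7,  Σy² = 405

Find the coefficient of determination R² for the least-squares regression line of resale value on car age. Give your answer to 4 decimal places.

0.7295

Sxx = Σx² − (Σx)²/n = 342.33 − 306.241429 = 36.088571
Sxy = Σxy − (Σx)(Σy)/n = 283.7 − 324.1 = -40.4
Syy = Σy² − (Σy)²/n = 405 − 343 = 62
R² = Sxy²/(Sxx·Syy) = (-40.4)²/(36.088571·62) = 0.729460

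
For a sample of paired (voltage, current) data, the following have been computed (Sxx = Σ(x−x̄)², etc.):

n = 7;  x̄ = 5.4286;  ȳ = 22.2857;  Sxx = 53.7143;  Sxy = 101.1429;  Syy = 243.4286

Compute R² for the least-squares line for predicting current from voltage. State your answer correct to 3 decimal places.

R² = Sxy²/(Sxx·Syy) = (101.1429)²/(53.7143·243.4286) = 0.782365

0.782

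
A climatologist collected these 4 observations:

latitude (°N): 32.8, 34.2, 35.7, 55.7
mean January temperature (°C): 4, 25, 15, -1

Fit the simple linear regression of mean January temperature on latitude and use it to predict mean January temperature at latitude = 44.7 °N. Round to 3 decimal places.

n = 4, Σx = 158.4, Σy = 43, Σxy = 1466, Σx² = 6622.46
Sxx = Σx² − (Σx)²/n = 6622.46 − 6272.64 = 349.82
Sxy = Σxy − (Σx)(Σy)/n = 1466 − 1702.8 = -236.8
b = Sxy/Sxx = -236.8/349.82 = -0.676920
a = ȳ − b·x̄ = 10.75 − (-0.676920)·39.6 = 37.556015
ŷ(44.7) = a + b·44.7 = 37.556015 + (-0.676920)·44.7 = 7.297710

7.298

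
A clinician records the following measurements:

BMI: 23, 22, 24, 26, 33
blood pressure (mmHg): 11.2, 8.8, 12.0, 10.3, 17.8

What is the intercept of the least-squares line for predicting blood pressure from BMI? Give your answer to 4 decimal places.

n = 5, Σx = 128, Σy = 60.1, Σxy = 1594.4, Σx² = 3354
Sxx = Σx² − (Σx)²/n = 3354 − 3276.8 = 77.2
Sxy = Σxy − (Σx)(Σy)/n = 1594.4 − 1538.56 = 55.84
b = Sxy/Sxx = 55.84/77.2 = 0.723316
a = ȳ − b·x̄ = 12.02 − 0.723316·25.6 = -6.496891

-6.4969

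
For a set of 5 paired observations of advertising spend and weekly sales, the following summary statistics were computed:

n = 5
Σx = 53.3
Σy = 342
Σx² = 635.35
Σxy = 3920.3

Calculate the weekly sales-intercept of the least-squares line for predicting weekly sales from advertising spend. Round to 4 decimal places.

24.8250

Sxx = Σx² − (Σx)²/n = 635.35 − 568.178 = 67.172
Sxy = Σxy − (Σx)(Σy)/n = 3920.3 − 3645.72 = 274.58
b = Sxy/Sxx = 274.58/67.172 = 4.087715
a = ȳ − b·x̄ = 68.4 − 4.087715·10.66 = 24.824957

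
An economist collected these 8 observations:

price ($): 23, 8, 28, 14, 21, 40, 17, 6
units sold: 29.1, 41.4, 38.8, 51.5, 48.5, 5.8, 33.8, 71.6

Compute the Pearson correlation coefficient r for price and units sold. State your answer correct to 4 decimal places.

-0.8325

n = 8, Σx = 157, Σy = 320.5, Σxy = 5062.6, Σx² = 3939, Σy² = 15373.35
Sxx = Σx² − (Σx)²/n = 3939 − 3081.125 = 857.875
Sxy = Σxy − (Σx)(Σy)/n = 5062.6 − 6289.8125 = -1227.2125
Syy = Σy² − (Σy)²/n = 15373.35 − 12840.03125 = 2533.31875
r = Sxy/√(Sxx·Syy) = -1227.2125/√(2173270.822656) = -1227.2125/1474.201758 = -0.832459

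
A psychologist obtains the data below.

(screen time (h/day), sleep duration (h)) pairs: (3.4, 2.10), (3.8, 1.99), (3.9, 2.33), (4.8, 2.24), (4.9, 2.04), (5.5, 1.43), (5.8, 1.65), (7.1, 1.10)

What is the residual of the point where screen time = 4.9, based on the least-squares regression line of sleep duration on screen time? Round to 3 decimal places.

n = 8, Σx = 39.2, Σy = 14.88, Σxy = 69.782, Σx² = 202.56
Sxx = Σx² − (Σx)²/n = 202.56 − 192.08 = 10.48
Sxy = Σxy − (Σx)(Σy)/n = 69.782 − 72.912 = -3.13
b = Sxy/Sxx = -3.13/10.48 = -0.298664
a = ȳ − b·x̄ = 1.86 − (-0.298664)·4.9 = 3.323454
ŷ(4.9) = 3.323454 + (-0.298664)·4.9 = 1.86
residual = y − ŷ = 2.04 − 1.86 = 0.18

0.180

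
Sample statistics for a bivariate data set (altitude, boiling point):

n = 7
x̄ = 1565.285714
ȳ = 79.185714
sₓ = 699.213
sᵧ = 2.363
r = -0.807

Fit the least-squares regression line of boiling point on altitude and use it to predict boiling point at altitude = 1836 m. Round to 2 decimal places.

b = r · sᵧ/sₓ = -0.807 · 2.363/699.213 = -0.002727
a = ȳ − b·x̄ = 79.185714 − (-0.002727)·1565.285714 = 83.454667
ŷ(1836) = a + b·1836 = 83.454667 + (-0.002727)·1836 = 78.447404

78.45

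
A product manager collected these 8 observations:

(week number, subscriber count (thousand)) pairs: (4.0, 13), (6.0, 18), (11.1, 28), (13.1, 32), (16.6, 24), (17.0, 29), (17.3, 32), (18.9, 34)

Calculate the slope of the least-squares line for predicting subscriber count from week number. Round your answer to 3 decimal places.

1.147

n = 8, Σx = 104, Σy = 210, Σxy = 2977.6, Σx² = 1567.88
Sxx = Σx² − (Σx)²/n = 1567.88 − 1352 = 215.88
Sxy = Σxy − (Σx)(Σy)/n = 2977.6 − 2730 = 247.6
b = Sxy/Sxx = 247.6/215.88 = 1.146933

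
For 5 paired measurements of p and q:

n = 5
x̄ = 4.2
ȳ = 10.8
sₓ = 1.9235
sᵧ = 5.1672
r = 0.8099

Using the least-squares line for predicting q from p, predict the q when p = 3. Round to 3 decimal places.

8.189

b = r · sᵧ/sₓ = 0.8099 · 5.1672/1.9235 = 2.175677
a = ȳ − b·x̄ = 10.8 − 2.175677·4.2 = 1.662155
ŷ(3) = a + b·3 = 1.662155 + 2.175677·3 = 8.189187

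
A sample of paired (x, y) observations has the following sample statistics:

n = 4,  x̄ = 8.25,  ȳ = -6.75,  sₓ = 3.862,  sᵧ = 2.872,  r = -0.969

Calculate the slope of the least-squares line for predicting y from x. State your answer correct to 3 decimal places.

-0.721

b = r · sᵧ/sₓ = -0.969 · 2.872/3.862 = -0.720603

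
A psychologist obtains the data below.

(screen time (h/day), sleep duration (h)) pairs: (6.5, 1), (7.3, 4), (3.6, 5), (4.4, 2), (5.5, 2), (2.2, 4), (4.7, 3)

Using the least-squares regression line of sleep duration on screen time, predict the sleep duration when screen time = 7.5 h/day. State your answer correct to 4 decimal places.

n = 7, Σx = 34.2, Σy = 21, Σxy = 96.4, Σx² = 185.04
Sxx = Σx² − (Σx)²/n = 185.04 − 167.091429 = 17.948571
Sxy = Σxy − (Σx)(Σy)/n = 96.4 − 102.6 = -6.2
b = Sxy/Sxx = -6.2/17.948571 = -0.345431
a = ȳ − b·x̄ = 3 − (-0.345431)·4.885714 = 4.687679
ŷ(7.5) = a + b·7.5 = 4.687679 + (-0.345431)·7.5 = 2.096944

2.0969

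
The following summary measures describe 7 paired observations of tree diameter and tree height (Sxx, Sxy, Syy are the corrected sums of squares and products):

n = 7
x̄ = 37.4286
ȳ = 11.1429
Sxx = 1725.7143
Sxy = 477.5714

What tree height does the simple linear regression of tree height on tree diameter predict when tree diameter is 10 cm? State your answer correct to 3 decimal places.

b = Sxy/Sxx = 477.5714/1725.7143 = 0.276738
a = ȳ − b·x̄ = 11.1429 − 0.276738·37.4286 = 0.784969
ŷ(10) = a + b·10 = 0.784969 + 0.276738·10 = 3.552353

3.552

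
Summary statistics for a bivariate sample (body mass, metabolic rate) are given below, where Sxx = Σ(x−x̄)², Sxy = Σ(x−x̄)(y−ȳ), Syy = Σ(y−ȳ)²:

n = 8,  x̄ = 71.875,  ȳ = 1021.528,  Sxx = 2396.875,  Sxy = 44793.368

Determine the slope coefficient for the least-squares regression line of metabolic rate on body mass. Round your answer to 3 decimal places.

18.688

b = Sxy/Sxx = 44793.368/2396.875 = 18.688237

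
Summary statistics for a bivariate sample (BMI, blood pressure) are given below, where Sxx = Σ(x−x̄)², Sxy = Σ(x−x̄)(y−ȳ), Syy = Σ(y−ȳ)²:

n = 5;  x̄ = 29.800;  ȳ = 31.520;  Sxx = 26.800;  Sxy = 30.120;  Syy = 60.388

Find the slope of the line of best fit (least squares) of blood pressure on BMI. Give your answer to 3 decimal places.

b = Sxy/Sxx = 30.12/26.8 = 1.123881

1.124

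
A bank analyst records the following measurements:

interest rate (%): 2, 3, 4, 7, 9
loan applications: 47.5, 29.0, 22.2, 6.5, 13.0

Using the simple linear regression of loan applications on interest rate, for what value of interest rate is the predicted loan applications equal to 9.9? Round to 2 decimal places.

n = 5, Σx = 25, Σy = 118.2, Σxy = 433.3, Σx² = 159
Sxx = Σx² − (Σx)²/n = 159 − 125 = 34
Sxy = Σxy − (Σx)(Σy)/n = 433.3 − 591 = -157.7
b = Sxy/Sxx = -157.7/34 = -4.638235
a = ȳ − b·x̄ = 23.64 − (-4.638235)·5 = 46.831176
Set a + b·x = 9.9: x = (9.9 − 46.831176) / (-4.638235) = 7.962334

7.96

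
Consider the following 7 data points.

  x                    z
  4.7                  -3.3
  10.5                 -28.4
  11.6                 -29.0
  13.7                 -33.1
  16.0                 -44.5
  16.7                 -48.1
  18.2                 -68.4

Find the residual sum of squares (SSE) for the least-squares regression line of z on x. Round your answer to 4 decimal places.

188.3782

n = 7, Σx = 91.4, Σy = -254.8, Σxy = -3863.73, Σx² = 1320.72, Σy² = 11726.48
Sxx = Σx² − (Σx)²/n = 1320.72 − 1193.422857 = 127.297143
Sxy = Σxy − (Σx)(Σy)/n = -3863.73 − (-3326.96) = -536.77
Syy = Σy² − (Σy)²/n = 11726.48 − 9274.72 = 2451.76
b = Sxy/Sxx = -536.77/127.297143 = -4.216670
SSE = Syy − b·Sxy = 2451.76 − (-4.216670)·(-536.77) = 188.378227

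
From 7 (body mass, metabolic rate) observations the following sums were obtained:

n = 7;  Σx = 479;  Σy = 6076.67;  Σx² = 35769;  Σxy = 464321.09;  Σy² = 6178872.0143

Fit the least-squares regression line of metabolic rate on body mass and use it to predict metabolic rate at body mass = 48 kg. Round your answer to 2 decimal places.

Sxx = Σx² − (Σx)²/n = 35769 − 32777.285714 = 2991.714286
Sxy = Σxy − (Σx)(Σy)/n = 464321.09 − 415817.847143 = 48503.242857
b = Sxy/Sxx = 48503.242857/2991.714286 = 16.212525
a = ȳ − b·x̄ = 868.095714 − 16.212525·68.428571 = -241.304215
ŷ(48) = a + b·48 = -241.304215 + 16.212525·48 = 536.896988

536.90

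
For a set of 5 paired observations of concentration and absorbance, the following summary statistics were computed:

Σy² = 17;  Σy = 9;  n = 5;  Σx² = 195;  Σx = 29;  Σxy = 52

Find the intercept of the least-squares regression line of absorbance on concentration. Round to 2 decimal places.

Sxx = Σx² − (Σx)²/n = 195 − 168.2 = 26.8
Sxy = Σxy − (Σx)(Σy)/n = 52 − 52.2 = -0.2
b = Sxy/Sxx = -0.2/26.8 = -0.007463
a = ȳ − b·x̄ = 1.8 − (-0.007463)·5.8 = 1.843284

1.84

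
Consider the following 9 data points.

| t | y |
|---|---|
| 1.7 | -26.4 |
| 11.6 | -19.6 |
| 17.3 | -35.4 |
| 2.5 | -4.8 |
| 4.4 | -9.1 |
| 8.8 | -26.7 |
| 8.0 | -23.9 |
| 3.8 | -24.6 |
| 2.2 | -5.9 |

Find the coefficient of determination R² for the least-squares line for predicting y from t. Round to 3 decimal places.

0.416

n = 9, Σx = 60.3, Σy = -176.4, Σxy = -1469.32, Σx² = 623.07, Σy² = 4364.2
Sxx = Σx² − (Σx)²/n = 623.07 − 404.01 = 219.06
Sxy = Σxy − (Σx)(Σy)/n = -1469.32 − (-1181.88) = -287.44
Syy = Σy² − (Σy)²/n = 4364.2 − 3457.44 = 906.76
R² = Sxy²/(Sxx·Syy) = (-287.44)²/(219.06·906.76) = 0.415948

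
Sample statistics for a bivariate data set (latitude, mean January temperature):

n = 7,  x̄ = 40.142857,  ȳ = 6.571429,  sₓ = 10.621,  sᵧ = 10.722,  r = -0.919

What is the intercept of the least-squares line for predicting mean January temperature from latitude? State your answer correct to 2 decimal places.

43.81

b = r · sᵧ/sₓ = -0.919 · 10.722/10.621 = -0.927739
a = ȳ − b·x̄ = 6.571429 − (-0.927739)·40.142857 = 43.813531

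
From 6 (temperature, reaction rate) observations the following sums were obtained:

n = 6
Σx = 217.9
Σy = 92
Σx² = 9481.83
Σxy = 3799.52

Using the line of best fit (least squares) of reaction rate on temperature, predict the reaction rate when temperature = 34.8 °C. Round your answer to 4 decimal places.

Sxx = Σx² − (Σx)²/n = 9481.83 − 7913.401667 = 1568.428333
Sxy = Σxy − (Σx)(Σy)/n = 3799.52 − 3341.133333 = 458.386667
b = Sxy/Sxx = 458.386667/1568.428333 = 0.292259
a = ȳ − b·x̄ = 15.333333 − 0.292259·36.316667 = 4.719475
ŷ(34.8) = a + b·34.8 = 4.719475 + 0.292259·34.8 = 14.890074

14.8901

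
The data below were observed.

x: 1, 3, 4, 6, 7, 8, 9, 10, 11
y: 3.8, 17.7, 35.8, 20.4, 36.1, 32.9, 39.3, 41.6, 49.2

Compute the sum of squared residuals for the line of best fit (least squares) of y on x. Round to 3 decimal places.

n = 9, Σx = 59, Σy = 276.8, Σxy = 2149.3, Σx² = 477, Σy² = 10106.84
Sxx = Σx² − (Σx)²/n = 477 − 386.777778 = 90.222222
Sxy = Σxy − (Σx)(Σy)/n = 2149.3 − 1814.577778 = 334.722222
Syy = Σy² − (Σy)²/n = 10106.84 − 8513.137778 = 1593.702222
b = Sxy/Sxx = 334.722222/90.222222 = 3.709975
SSE = Syy − b·Sxy = 1593.702222 − 3.709975·334.722222 = 351.891022

351.891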